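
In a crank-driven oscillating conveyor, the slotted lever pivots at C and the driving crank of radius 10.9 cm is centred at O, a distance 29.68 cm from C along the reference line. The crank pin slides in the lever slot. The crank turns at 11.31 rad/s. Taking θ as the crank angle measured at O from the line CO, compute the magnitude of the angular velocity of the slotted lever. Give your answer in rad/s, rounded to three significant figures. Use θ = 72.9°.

ω = 11.31 rad/s
Crank pin A relative to C: A = (d + r cosθ, r sinθ); lever angle φ = atan2(r sinθ, d + r cosθ).
Differentiating tanφ: φ̇ = rω(d cosθ + r)/(d² + r² + 2dr cosθ).
d² + r² + 2dr cosθ = |CA|² = 0.118996 m²;  d cosθ + r = +0.19627 m.
|ω_lever| = |0.109·11.31·+0.19627| / 0.118996 = 2.0333 rad/s.

2.03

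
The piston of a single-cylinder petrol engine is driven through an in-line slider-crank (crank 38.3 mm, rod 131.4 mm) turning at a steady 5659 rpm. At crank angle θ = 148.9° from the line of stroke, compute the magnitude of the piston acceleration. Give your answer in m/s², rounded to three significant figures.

ω = 2π·5659/60 = 592.6 rad/s
x(θ) = r cosθ + √(L² − r² sin²θ); with ω constant, a = ω²·d²x/dθ².
d²x/dθ² = −r cosθ − r²(cos2θ)/√u − r⁴ sin²2θ/(4u^{3/2}),  u = L² − r² sin²θ = 0.0168746 m².
Substituting r = 0.0383 m, L = 0.1314 m, θ = 148.9°: d²x/dθ² = +0.027336 m.
a = ω²·d²x/dθ² = (592.6)²·(+0.027336) = +9600.2 m/s²;  |a| = 9600.2 m/s².

9600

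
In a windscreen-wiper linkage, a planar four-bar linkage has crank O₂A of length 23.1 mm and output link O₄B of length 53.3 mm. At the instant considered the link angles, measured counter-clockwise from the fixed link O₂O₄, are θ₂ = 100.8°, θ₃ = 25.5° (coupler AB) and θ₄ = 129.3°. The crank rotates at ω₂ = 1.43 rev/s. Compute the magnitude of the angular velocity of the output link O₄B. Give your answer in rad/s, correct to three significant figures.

3.88

ω₂ = 8.985 rad/s (from 1.43 rev/s).
Differentiating the loop-closure r₂e^{iθ₂}+r₃e^{iθ₃}=r₁+r₄e^{iθ₄} gives r₂ω₂e^{iθ₂}+r₃ω₃e^{iθ₃}=r₄ω₄e^{iθ₄}.
Eliminating the other unknown: ω₄ = r₂ω₂ sin(θ₂−θ₃) / [r₄ sin(θ₄−θ₃)].
Numerator sine = +0.96727; denominator sine = +0.97113.
Result = 0.0231·8.985·(+0.96727) / (0.0533·(+0.97113)) = +3.8785 rad/s; magnitude 3.8785 rad/s.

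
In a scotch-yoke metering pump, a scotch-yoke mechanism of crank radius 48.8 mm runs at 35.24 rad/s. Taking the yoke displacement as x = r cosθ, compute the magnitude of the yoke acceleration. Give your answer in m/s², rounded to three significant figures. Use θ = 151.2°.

53.1

ω = 35.24 rad/s
x = r cosθ ⇒ ẍ = −rω² cosθ (ω constant).
|a| = rω²|cosθ| = 0.0488·(35.24)²·|cos 151.2°| = 53.107 m/s².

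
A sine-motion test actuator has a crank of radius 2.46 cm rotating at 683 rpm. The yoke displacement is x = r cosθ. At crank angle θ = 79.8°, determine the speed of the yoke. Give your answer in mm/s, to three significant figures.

1730

ω = 71.52 rad/s (from 683 rpm).
x = r cosθ ⇒ ẋ = −rω sinθ.
|v| = rω|sinθ| = 0.0246·71.52·|sin 79.8°| = 1.7317 m/s = 1731.7 mm/s.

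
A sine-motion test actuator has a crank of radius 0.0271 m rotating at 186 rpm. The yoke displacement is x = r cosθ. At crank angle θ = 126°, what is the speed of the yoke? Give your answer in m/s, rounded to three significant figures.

ω = 19.48 rad/s (from 186 rpm).
x = r cosθ ⇒ ẋ = −rω sinθ.
|v| = rω|sinθ| = 0.0271·19.48·|sin 126°| = 0.42704 m/s.

0.427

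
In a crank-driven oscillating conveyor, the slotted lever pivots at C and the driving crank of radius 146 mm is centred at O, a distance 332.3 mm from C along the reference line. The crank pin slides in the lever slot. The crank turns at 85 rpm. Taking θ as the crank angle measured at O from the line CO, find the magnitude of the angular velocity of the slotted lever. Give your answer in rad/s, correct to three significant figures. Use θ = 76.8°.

1.87

ω = 8.901 rad/s (from 85 rpm).
Crank pin A relative to C: A = (d + r cosθ, r sinθ); lever angle φ = atan2(r sinθ, d + r cosθ).
Differentiating tanφ: φ̇ = rω(d cosθ + r)/(d² + r² + 2dr cosθ).
d² + r² + 2dr cosθ = |CA|² = 0.153897 m²;  d cosθ + r = +0.22188 m.
|ω_lever| = |0.146·8.901·+0.22188| / 0.153897 = 1.8737 rad/s.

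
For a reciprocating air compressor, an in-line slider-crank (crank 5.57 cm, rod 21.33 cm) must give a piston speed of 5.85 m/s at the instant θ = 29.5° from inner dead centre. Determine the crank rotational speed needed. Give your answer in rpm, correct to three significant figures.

For an in-line slider-crank, |v_piston| = rω|sinθ|·[1 + r cosθ/√(L² − r² sin²θ)].
With r = 0.0557 m, L = 0.2133 m, θ = 29.5°: the bracketed kinematic factor |dx/dθ| = 0.033714 m.
ω = v/|dx/dθ| = 5.85/0.033714 = 173.52 rad/s.
N = 60ω/(2π) = 1657 rpm.

1660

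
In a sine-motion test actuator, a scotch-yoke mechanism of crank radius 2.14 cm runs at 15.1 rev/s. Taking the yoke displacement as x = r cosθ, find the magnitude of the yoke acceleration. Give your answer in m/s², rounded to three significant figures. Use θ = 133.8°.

ω = 94.88 rad/s (from 15.1 rev/s).
x = r cosθ ⇒ ẍ = −rω² cosθ (ω constant).
|a| = rω²|cosθ| = 0.0214·(94.88)²·|cos 133.8°| = 133.33 m/s².

133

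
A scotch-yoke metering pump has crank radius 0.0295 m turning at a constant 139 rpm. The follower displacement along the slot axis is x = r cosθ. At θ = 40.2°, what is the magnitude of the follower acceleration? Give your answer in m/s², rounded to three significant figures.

4.77

ω = 14.56 rad/s (from 139 rpm).
x = r cosθ ⇒ ẍ = −rω² cosθ (ω constant).
|a| = rω²|cosθ| = 0.0295·(14.56)²·|cos 40.2°| = 4.774 m/s².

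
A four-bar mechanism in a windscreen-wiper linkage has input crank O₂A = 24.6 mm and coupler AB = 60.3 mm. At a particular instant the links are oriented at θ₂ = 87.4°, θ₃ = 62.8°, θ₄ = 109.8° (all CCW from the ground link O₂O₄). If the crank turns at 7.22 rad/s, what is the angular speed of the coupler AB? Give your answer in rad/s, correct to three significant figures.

ω₂ = 7.22 rad/s
Differentiating the loop-closure r₂e^{iθ₂}+r₃e^{iθ₃}=r₁+r₄e^{iθ₄} gives r₂ω₂e^{iθ₂}+r₃ω₃e^{iθ₃}=r₄ω₄e^{iθ₄}.
Eliminating the other unknown: ω₃ = r₂ω₂ sin(θ₄−θ₂) / [r₃ sin(θ₃−θ₄)].
Numerator sine = +0.38107; denominator sine = -0.73135.
Result = 0.0246·7.22·(+0.38107) / (0.0603·(-0.73135)) = -1.5347 rad/s; magnitude 1.5347 rad/s.

1.53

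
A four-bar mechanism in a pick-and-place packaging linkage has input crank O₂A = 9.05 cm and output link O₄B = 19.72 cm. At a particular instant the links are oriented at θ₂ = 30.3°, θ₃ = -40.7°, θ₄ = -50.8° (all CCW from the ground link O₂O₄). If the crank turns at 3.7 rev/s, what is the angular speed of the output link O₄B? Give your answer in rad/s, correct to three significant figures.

57.5

ω₂ = 23.25 rad/s (from 3.7 rev/s).
Differentiating the loop-closure r₂e^{iθ₂}+r₃e^{iθ₃}=r₁+r₄e^{iθ₄} gives r₂ω₂e^{iθ₂}+r₃ω₃e^{iθ₃}=r₄ω₄e^{iθ₄}.
Eliminating the other unknown: ω₄ = r₂ω₂ sin(θ₂−θ₃) / [r₄ sin(θ₄−θ₃)].
Numerator sine = +0.94552; denominator sine = -0.17537.
Result = 0.0905·23.25·(+0.94552) / (0.1972·(-0.17537)) = -57.524 rad/s; magnitude 57.524 rad/s.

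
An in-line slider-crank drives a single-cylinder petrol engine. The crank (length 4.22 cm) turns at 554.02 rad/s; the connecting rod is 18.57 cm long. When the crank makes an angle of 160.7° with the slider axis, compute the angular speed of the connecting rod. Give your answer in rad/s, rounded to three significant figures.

ω = 554 rad/s
The rod makes angle φ with the slider axis where L sinφ = r sinθ; differentiating, L cosφ·φ̇ = r ω cosθ.
L cosφ = √(L² − r² sin²θ) = 0.18518 m.
|ω_rod| = r ω |cosθ| / √(L² − r² sin²θ) = 0.0422·554·0.94380/0.18518 = 119.16 rad/s.

119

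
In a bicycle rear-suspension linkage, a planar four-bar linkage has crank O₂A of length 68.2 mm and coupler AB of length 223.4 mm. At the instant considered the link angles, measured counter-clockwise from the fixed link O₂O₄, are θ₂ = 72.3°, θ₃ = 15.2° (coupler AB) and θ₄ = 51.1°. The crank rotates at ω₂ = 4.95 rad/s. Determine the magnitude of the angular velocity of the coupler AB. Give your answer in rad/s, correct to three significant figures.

0.932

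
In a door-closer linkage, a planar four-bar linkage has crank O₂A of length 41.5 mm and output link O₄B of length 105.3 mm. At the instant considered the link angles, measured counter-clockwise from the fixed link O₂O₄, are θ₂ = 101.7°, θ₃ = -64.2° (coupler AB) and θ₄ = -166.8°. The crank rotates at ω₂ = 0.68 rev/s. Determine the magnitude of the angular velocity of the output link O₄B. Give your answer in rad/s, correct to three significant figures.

ω₂ = 4.273 rad/s (from 0.68 rev/s).
Differentiating the loop-closure r₂e^{iθ₂}+r₃e^{iθ₃}=r₁+r₄e^{iθ₄} gives r₂ω₂e^{iθ₂}+r₃ω₃e^{iθ₃}=r₄ω₄e^{iθ₄}.
Eliminating the other unknown: ω₄ = r₂ω₂ sin(θ₂−θ₃) / [r₄ sin(θ₄−θ₃)].
Numerator sine = +0.24362; denominator sine = -0.97592.
Result = 0.0415·4.273·(+0.24362) / (0.1053·(-0.97592)) = -0.42034 rad/s; magnitude 0.42034 rad/s.

0.420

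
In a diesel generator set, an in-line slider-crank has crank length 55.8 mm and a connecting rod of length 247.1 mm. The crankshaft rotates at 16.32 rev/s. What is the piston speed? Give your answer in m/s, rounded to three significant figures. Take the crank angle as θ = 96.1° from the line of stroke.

ω = 2π·16.3 = 102.5 rad/s
For an in-line slider-crank, x = r cosθ + √(L² − r² sin²θ), so v = −rω sinθ·[1 + r cosθ/√(L² − r² sin²θ)].
With r = 0.0558 m, L = 0.2471 m, θ = 96.1°: √(L² − r² sin²θ) = 0.24079 m.
v = −0.0558·102.5·0.99434·[1 + 0.0558·-0.10626/0.24079] = -5.5493 m/s.
|v| = 5.5493 m/s.

5.55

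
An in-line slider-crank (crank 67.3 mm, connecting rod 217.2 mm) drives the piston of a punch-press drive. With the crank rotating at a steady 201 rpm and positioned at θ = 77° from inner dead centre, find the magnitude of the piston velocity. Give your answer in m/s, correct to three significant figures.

ω = 2π·201/60 = 21.05 rad/s
For an in-line slider-crank, x = r cosθ + √(L² − r² sin²θ), so v = −rω sinθ·[1 + r cosθ/√(L² − r² sin²θ)].
With r = 0.0673 m, L = 0.2172 m, θ = 77°: √(L² − r² sin²θ) = 0.20706 m.
v = −0.0673·21.05·0.97437·[1 + 0.0673·0.22495/0.20706] = -1.4812 m/s.
|v| = 1.4812 m/s.

1.48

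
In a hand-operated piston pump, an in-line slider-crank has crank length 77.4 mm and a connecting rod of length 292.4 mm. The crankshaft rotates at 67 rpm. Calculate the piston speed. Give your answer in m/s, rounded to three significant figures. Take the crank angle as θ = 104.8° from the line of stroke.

0.488

ω = 2π·67/60 = 7.016 rad/s
For an in-line slider-crank, x = r cosθ + √(L² − r² sin²θ), so v = −rω sinθ·[1 + r cosθ/√(L² − r² sin²θ)].
With r = 0.0774 m, L = 0.2924 m, θ = 104.8°: √(L² − r² sin²θ) = 0.28266 m.
v = −0.0774·7.016·0.96682·[1 + 0.0774·-0.25545/0.28266] = -0.48831 m/s.
|v| = 0.48831 m/s.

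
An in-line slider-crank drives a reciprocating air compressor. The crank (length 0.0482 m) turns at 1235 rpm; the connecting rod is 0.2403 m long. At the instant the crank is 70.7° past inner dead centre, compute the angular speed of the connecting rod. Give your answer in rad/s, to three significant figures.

ω = 129.3 rad/s (converted from 1235 rpm).
The rod makes angle φ with the slider axis where L sinφ = r sinθ; differentiating, L cosφ·φ̇ = r ω cosθ.
L cosφ = √(L² − r² sin²θ) = 0.23595 m.
|ω_rod| = r ω |cosθ| / √(L² − r² sin²θ) = 0.0482·129.3·0.33051/0.23595 = 8.7318 rad/s.

8.73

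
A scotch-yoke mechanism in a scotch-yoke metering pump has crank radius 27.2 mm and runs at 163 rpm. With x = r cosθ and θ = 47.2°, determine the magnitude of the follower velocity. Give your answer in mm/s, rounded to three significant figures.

341

ω = 17.07 rad/s (from 163 rpm).
x = r cosθ ⇒ ẋ = −rω sinθ.
|v| = rω|sinθ| = 0.0272·17.07·|sin 47.2°| = 0.34066 m/s = 340.66 mm/s.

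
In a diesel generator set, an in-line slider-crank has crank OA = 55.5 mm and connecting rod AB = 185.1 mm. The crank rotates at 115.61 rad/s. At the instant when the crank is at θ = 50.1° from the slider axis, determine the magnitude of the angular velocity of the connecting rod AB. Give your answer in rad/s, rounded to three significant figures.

22.8

ω = 115.6 rad/s
The rod makes angle φ with the slider axis where L sinφ = r sinθ; differentiating, L cosφ·φ̇ = r ω cosθ.
L cosφ = √(L² − r² sin²θ) = 0.18014 m.
|ω_rod| = r ω |cosθ| / √(L² − r² sin²θ) = 0.0555·115.6·0.64145/0.18014 = 22.848 rad/s.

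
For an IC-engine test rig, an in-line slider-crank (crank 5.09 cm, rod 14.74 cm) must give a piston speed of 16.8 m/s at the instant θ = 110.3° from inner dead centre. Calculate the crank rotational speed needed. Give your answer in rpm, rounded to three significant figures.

3850

For an in-line slider-crank, |v_piston| = rω|sinθ|·[1 + r cosθ/√(L² − r² sin²θ)].
With r = 0.0509 m, L = 0.1474 m, θ = 110.3°: the bracketed kinematic factor |dx/dθ| = 0.041693 m.
ω = v/|dx/dθ| = 16.8/0.041693 = 402.94 rad/s.
N = 60ω/(2π) = 3847.8 rpm.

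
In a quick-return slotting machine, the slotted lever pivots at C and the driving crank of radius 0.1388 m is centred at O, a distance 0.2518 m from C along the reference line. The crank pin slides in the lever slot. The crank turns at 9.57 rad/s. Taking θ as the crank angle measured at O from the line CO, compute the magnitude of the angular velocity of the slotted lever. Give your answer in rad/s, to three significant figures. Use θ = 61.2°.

ω = 9.57 rad/s
Crank pin A relative to C: A = (d + r cosθ, r sinθ); lever angle φ = atan2(r sinθ, d + r cosθ).
Differentiating tanφ: φ̇ = rω(d cosθ + r)/(d² + r² + 2dr cosθ).
d² + r² + 2dr cosθ = |CA|² = 0.116343 m²;  d cosθ + r = +0.26011 m.
|ω_lever| = |0.1388·9.57·+0.26011| / 0.116343 = 2.9697 rad/s.

2.97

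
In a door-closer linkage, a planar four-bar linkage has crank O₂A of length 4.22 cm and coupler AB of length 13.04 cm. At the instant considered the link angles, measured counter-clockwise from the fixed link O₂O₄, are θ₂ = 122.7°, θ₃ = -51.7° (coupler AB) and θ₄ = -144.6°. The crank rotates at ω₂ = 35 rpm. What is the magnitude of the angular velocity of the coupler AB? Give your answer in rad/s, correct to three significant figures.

ω₂ = 3.665 rad/s (from 35 rpm).
Differentiating the loop-closure r₂e^{iθ₂}+r₃e^{iθ₃}=r₁+r₄e^{iθ₄} gives r₂ω₂e^{iθ₂}+r₃ω₃e^{iθ₃}=r₄ω₄e^{iθ₄}.
Eliminating the other unknown: ω₃ = r₂ω₂ sin(θ₄−θ₂) / [r₃ sin(θ₃−θ₄)].
Numerator sine = +0.99889; denominator sine = +0.99872.
Result = 0.0422·3.665·(+0.99889) / (0.1304·(+0.99872)) = +1.1863 rad/s; magnitude 1.1863 rad/s.

1.19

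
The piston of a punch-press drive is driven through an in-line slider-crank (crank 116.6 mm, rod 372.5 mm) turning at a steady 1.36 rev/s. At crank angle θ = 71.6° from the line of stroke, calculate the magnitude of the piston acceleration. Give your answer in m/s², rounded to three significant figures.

ω = 2π·1.36 = 8.545 rad/s
x(θ) = r cosθ + √(L² − r² sin²θ); with ω constant, a = ω²·d²x/dθ².
d²x/dθ² = −r cosθ − r²(cos2θ)/√u − r⁴ sin²2θ/(4u^{3/2}),  u = L² − r² sin²θ = 0.126515 m².
Substituting r = 0.1166 m, L = 0.3725 m, θ = 71.6°: d²x/dθ² = -0.0065667 m.
a = ω²·d²x/dθ² = (8.545)²·(-0.0065667) = -0.4795 m/s²;  |a| = 0.4795 m/s².

0.479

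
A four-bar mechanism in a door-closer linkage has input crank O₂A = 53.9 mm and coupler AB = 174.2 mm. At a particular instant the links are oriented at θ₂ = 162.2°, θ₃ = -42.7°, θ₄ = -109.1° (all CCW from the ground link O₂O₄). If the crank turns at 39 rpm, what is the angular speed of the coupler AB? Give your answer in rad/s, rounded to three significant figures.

ω₂ = 4.084 rad/s (from 39 rpm).
Differentiating the loop-closure r₂e^{iθ₂}+r₃e^{iθ₃}=r₁+r₄e^{iθ₄} gives r₂ω₂e^{iθ₂}+r₃ω₃e^{iθ₃}=r₄ω₄e^{iθ₄}.
Eliminating the other unknown: ω₃ = r₂ω₂ sin(θ₄−θ₂) / [r₃ sin(θ₃−θ₄)].
Numerator sine = +0.99974; denominator sine = +0.91636.
Result = 0.0539·4.084·(+0.99974) / (0.1742·(+0.91636)) = +1.3787 rad/s; magnitude 1.3787 rad/s.

1.38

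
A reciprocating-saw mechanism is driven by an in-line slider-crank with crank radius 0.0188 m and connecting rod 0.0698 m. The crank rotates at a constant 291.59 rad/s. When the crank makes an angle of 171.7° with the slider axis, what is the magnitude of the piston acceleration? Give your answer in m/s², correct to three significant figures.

1170

ω = 291.6 rad/s
x(θ) = r cosθ + √(L² − r² sin²θ); with ω constant, a = ω²·d²x/dθ².
d²x/dθ² = −r cosθ − r²(cos2θ)/√u − r⁴ sin²2θ/(4u^{3/2}),  u = L² − r² sin²θ = 0.00486467 m².
Substituting r = 0.0188 m, L = 0.0698 m, θ = 171.7°: d²x/dθ² = +0.013739 m.
a = ω²·d²x/dθ² = (291.6)²·(+0.013739) = +1168.2 m/s²;  |a| = 1168.2 m/s².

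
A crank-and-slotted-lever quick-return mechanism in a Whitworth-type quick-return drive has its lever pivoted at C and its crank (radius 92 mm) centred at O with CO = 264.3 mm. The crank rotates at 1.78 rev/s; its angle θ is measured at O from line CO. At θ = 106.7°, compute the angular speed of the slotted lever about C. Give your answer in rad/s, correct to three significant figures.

0.257

ω = 11.18 rad/s (from 1.78 rev/s).
Crank pin A relative to C: A = (d + r cosθ, r sinθ); lever angle φ = atan2(r sinθ, d + r cosθ).
Differentiating tanφ: φ̇ = rω(d cosθ + r)/(d² + r² + 2dr cosθ).
d² + r² + 2dr cosθ = |CA|² = 0.0643438 m²;  d cosθ + r = +0.016051 m.
|ω_lever| = |0.092·11.18·+0.016051| / 0.0643438 = 0.25667 rad/s.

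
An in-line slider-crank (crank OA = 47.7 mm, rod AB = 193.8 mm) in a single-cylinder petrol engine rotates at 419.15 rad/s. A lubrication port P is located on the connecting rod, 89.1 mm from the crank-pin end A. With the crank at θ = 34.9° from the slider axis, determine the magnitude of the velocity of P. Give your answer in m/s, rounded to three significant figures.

ω = 419.1 rad/s.  Crank-pin speed |V_A| = rω = 19.993 m/s, perpendicular to OA.
Rod angle: sinφ = −(r/L) sinθ ⇒ φ = -8.095°; ω_rod = −rω cosθ/√(L²−r²sin²θ) = -85.463 rad/s.
V_P = V_A + ω_rod × AP, with AP = 0.0891 m along the rod.
Components: V_Px = −rω sinθ − a·ω_rod·sinφ = -12.511 m/s;  V_Py = rω cosθ + a·ω_rod·cosφ = +8.8588 m/s.
|V_P| = √(V_Px² + V_Py²) = 15.33 m/s.

15.3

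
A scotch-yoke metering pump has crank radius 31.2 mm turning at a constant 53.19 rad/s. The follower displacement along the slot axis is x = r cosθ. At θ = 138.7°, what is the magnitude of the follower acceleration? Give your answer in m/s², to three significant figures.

ω = 53.19 rad/s
x = r cosθ ⇒ ẍ = −rω² cosθ (ω constant).
|a| = rω²|cosθ| = 0.0312·(53.19)²·|cos 138.7°| = 66.314 m/s².

66.3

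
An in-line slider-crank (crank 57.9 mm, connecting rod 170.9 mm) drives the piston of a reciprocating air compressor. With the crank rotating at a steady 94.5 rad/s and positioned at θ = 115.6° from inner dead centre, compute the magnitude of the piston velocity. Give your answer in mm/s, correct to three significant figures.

ω = 94.5 rad/s
For an in-line slider-crank, x = r cosθ + √(L² − r² sin²θ), so v = −rω sinθ·[1 + r cosθ/√(L² − r² sin²θ)].
With r = 0.0579 m, L = 0.1709 m, θ = 115.6°: √(L² − r² sin²θ) = 0.16273 m.
v = −0.0579·94.5·0.90183·[1 + 0.0579·-0.43209/0.16273] = -4.1758 m/s.
|v| = 4.1758 m/s = 4175.8 mm/s.

4180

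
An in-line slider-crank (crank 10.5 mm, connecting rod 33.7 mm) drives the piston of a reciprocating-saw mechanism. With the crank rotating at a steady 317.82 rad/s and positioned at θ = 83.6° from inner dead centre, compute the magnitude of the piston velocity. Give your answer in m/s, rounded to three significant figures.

3.44

ω = 317.8 rad/s
For an in-line slider-crank, x = r cosθ + √(L² − r² sin²θ), so v = −rω sinθ·[1 + r cosθ/√(L² − r² sin²θ)].
With r = 0.0105 m, L = 0.0337 m, θ = 83.6°: √(L² − r² sin²θ) = 0.032044 m.
v = −0.0105·317.8·0.99377·[1 + 0.0105·0.11147/0.032044] = -3.4374 m/s.
|v| = 3.4374 m/s.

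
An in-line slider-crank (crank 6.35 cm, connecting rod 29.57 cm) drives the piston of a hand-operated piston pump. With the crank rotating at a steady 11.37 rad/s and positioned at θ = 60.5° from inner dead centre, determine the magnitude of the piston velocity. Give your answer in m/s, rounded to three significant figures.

ω = 11.37 rad/s
For an in-line slider-crank, x = r cosθ + √(L² − r² sin²θ), so v = −rω sinθ·[1 + r cosθ/√(L² − r² sin²θ)].
With r = 0.0635 m, L = 0.2957 m, θ = 60.5°: √(L² − r² sin²θ) = 0.29049 m.
v = −0.0635·11.37·0.87036·[1 + 0.0635·0.49242/0.29049] = -0.69603 m/s.
|v| = 0.69603 m/s.

0.696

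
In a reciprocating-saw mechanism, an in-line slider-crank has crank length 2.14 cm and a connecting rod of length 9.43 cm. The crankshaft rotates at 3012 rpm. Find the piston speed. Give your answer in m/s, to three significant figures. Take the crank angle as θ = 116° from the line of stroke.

5.45

ω = 2π·3012/60 = 315.4 rad/s
For an in-line slider-crank, x = r cosθ + √(L² − r² sin²θ), so v = −rω sinθ·[1 + r cosθ/√(L² − r² sin²θ)].
With r = 0.0214 m, L = 0.0943 m, θ = 116°: √(L² − r² sin²θ) = 0.092318 m.
v = −0.0214·315.4·0.89879·[1 + 0.0214·-0.43837/0.092318] = -5.4503 m/s.
|v| = 5.4503 m/s.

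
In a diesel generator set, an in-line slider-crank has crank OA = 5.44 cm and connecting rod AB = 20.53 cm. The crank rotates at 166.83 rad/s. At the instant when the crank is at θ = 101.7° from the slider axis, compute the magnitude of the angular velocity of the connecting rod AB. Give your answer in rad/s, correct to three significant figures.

9.28

ω = 166.8 rad/s
The rod makes angle φ with the slider axis where L sinφ = r sinθ; differentiating, L cosφ·φ̇ = r ω cosθ.
L cosφ = √(L² − r² sin²θ) = 0.19827 m.
|ω_rod| = r ω |cosθ| / √(L² − r² sin²θ) = 0.0544·166.8·0.20279/0.19827 = 9.2824 rad/s.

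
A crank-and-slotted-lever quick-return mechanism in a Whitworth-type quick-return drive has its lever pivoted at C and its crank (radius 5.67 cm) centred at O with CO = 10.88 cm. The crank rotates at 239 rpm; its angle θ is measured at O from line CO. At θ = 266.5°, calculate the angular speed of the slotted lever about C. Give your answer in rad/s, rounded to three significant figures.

4.97

ω = 25.03 rad/s (from 239 rpm).
Crank pin A relative to C: A = (d + r cosθ, r sinθ); lever angle φ = atan2(r sinθ, d + r cosθ).
Differentiating tanφ: φ̇ = rω(d cosθ + r)/(d² + r² + 2dr cosθ).
d² + r² + 2dr cosθ = |CA|² = 0.0142991 m²;  d cosθ + r = +0.050058 m.
|ω_lever| = |0.0567·25.03·+0.050058| / 0.0142991 = 4.9679 rad/s.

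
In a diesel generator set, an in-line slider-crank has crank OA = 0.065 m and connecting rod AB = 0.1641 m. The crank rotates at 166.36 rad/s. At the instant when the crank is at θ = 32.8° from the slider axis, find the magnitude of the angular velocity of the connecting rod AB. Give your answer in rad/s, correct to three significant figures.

56.7

ω = 166.4 rad/s
The rod makes angle φ with the slider axis where L sinφ = r sinθ; differentiating, L cosφ·φ̇ = r ω cosθ.
L cosφ = √(L² − r² sin²θ) = 0.16028 m.
|ω_rod| = r ω |cosθ| / √(L² − r² sin²θ) = 0.065·166.4·0.84057/0.16028 = 56.71 rad/s.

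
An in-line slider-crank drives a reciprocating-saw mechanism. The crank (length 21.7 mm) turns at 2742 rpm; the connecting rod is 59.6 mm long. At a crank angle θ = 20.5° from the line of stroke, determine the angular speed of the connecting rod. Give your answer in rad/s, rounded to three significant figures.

ω = 287.1 rad/s (converted from 2742 rpm).
The rod makes angle φ with the slider axis where L sinφ = r sinθ; differentiating, L cosφ·φ̇ = r ω cosθ.
L cosφ = √(L² − r² sin²θ) = 0.059114 m.
|ω_rod| = r ω |cosθ| / √(L² − r² sin²θ) = 0.0217·287.1·0.93667/0.059114 = 98.732 rad/s.

98.7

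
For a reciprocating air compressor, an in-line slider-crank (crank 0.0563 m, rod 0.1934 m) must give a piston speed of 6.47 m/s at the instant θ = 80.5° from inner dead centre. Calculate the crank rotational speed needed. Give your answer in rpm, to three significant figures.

For an in-line slider-crank, |v_piston| = rω|sinθ|·[1 + r cosθ/√(L² − r² sin²θ)].
With r = 0.0563 m, L = 0.1934 m, θ = 80.5°: the bracketed kinematic factor |dx/dθ| = 0.058313 m.
ω = v/|dx/dθ| = 6.47/0.058313 = 110.95 rad/s.
N = 60ω/(2π) = 1059.5 rpm.

1060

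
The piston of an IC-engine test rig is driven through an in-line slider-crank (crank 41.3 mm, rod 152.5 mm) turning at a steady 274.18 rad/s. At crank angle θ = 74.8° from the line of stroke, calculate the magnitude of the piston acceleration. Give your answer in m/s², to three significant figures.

67.1

ω = 274.2 rad/s
x(θ) = r cosθ + √(L² − r² sin²θ); with ω constant, a = ω²·d²x/dθ².
d²x/dθ² = −r cosθ − r²(cos2θ)/√u − r⁴ sin²2θ/(4u^{3/2}),  u = L² − r² sin²θ = 0.0216678 m².
Substituting r = 0.0413 m, L = 0.1525 m, θ = 74.8°: d²x/dθ² = -0.00089237 m.
a = ω²·d²x/dθ² = (274.2)²·(-0.00089237) = -67.083 m/s²;  |a| = 67.083 m/s².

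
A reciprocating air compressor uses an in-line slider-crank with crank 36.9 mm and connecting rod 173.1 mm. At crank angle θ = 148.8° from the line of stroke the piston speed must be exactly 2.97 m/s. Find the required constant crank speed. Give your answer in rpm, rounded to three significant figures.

For an in-line slider-crank, |v_piston| = rω|sinθ|·[1 + r cosθ/√(L² − r² sin²θ)].
With r = 0.0369 m, L = 0.1731 m, θ = 148.8°: the bracketed kinematic factor |dx/dθ| = 0.015608 m.
ω = v/|dx/dθ| = 2.97/0.015608 = 190.28 rad/s.
N = 60ω/(2π) = 1817.1 rpm.

1820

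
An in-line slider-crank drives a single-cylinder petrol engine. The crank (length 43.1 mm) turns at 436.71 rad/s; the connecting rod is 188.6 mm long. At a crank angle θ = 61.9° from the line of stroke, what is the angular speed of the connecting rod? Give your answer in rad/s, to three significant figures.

ω = 436.7 rad/s
The rod makes angle φ with the slider axis where L sinφ = r sinθ; differentiating, L cosφ·φ̇ = r ω cosθ.
L cosφ = √(L² − r² sin²θ) = 0.18473 m.
|ω_rod| = r ω |cosθ| / √(L² − r² sin²θ) = 0.0431·436.7·0.47101/0.18473 = 47.992 rad/s.

48.0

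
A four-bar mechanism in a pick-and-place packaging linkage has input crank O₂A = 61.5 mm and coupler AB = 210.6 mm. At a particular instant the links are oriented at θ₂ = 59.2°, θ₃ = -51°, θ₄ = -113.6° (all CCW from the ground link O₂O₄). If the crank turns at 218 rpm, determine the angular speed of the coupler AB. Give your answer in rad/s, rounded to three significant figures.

ω₂ = 22.83 rad/s (from 218 rpm).
Differentiating the loop-closure r₂e^{iθ₂}+r₃e^{iθ₃}=r₁+r₄e^{iθ₄} gives r₂ω₂e^{iθ₂}+r₃ω₃e^{iθ₃}=r₄ω₄e^{iθ₄}.
Eliminating the other unknown: ω₃ = r₂ω₂ sin(θ₄−θ₂) / [r₃ sin(θ₃−θ₄)].
Numerator sine = -0.12533; denominator sine = +0.88782.
Result = 0.0615·22.83·(-0.12533) / (0.2106·(+0.88782)) = -0.94112 rad/s; magnitude 0.94112 rad/s.

0.941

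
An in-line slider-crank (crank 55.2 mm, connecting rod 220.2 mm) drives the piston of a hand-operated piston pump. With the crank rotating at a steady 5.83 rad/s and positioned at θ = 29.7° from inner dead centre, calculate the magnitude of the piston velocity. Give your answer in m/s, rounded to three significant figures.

0.194

ω = 5.83 rad/s
For an in-line slider-crank, x = r cosθ + √(L² − r² sin²θ), so v = −rω sinθ·[1 + r cosθ/√(L² − r² sin²θ)].
With r = 0.0552 m, L = 0.2202 m, θ = 29.7°: √(L² − r² sin²θ) = 0.21849 m.
v = −0.0552·5.83·0.49546·[1 + 0.0552·0.86863/0.21849] = -0.19444 m/s.
|v| = 0.19444 m/s.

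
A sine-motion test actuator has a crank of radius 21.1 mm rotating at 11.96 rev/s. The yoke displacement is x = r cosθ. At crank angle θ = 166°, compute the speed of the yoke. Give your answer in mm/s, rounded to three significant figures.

ω = 75.15 rad/s (from 11.96 rev/s).
x = r cosθ ⇒ ẋ = −rω sinθ.
|v| = rω|sinθ| = 0.0211·75.15·|sin 166°| = 0.38359 m/s = 383.59 mm/s.

384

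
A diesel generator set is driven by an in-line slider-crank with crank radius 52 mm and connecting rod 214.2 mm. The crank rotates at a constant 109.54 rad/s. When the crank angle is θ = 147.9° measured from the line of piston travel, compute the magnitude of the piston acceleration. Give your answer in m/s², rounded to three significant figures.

460

ω = 109.5 rad/s
x(θ) = r cosθ + √(L² − r² sin²θ); with ω constant, a = ω²·d²x/dθ².
d²x/dθ² = −r cosθ − r²(cos2θ)/√u − r⁴ sin²2θ/(4u^{3/2}),  u = L² − r² sin²θ = 0.0451181 m².
Substituting r = 0.052 m, L = 0.2142 m, θ = 147.9°: d²x/dθ² = +0.038355 m.
a = ω²·d²x/dθ² = (109.5)²·(+0.038355) = +460.22 m/s²;  |a| = 460.22 m/s².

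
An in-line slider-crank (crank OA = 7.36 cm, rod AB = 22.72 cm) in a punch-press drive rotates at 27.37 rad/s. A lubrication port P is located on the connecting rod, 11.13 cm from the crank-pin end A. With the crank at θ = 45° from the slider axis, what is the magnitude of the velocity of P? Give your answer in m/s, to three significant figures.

1.75

ω = 27.37 rad/s.  Crank-pin speed |V_A| = rω = 2.0144 m/s, perpendicular to OA.
Rod angle: sinφ = −(r/L) sinθ ⇒ φ = -13.242°; ω_rod = −rω cosθ/√(L²−r²sin²θ) = -6.4407 rad/s.
V_P = V_A + ω_rod × AP, with AP = 0.1113 m along the rod.
Components: V_Px = −rω sinθ − a·ω_rod·sinφ = -1.5886 m/s;  V_Py = rω cosθ + a·ω_rod·cosφ = +0.72663 m/s.
|V_P| = √(V_Px² + V_Py²) = 1.7469 m/s.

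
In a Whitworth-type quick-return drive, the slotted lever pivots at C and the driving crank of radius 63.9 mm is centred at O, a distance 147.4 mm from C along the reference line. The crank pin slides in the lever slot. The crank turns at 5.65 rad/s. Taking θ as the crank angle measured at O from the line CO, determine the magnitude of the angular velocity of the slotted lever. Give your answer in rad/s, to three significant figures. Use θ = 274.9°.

ω = 5.65 rad/s
Crank pin A relative to C: A = (d + r cosθ, r sinθ); lever angle φ = atan2(r sinθ, d + r cosθ).
Differentiating tanφ: φ̇ = rω(d cosθ + r)/(d² + r² + 2dr cosθ).
d² + r² + 2dr cosθ = |CA|² = 0.027419 m²;  d cosθ + r = +0.07649 m.
|ω_lever| = |0.0639·5.65·+0.07649| / 0.027419 = 1.0072 rad/s.

1.01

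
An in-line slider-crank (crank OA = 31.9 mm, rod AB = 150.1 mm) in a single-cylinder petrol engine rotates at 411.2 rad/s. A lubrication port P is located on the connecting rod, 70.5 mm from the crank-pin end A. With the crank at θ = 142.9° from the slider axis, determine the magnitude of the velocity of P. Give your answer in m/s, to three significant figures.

9.15

ω = 411.2 rad/s.  Crank-pin speed |V_A| = rω = 13.117 m/s, perpendicular to OA.
Rod angle: sinφ = −(r/L) sinθ ⇒ φ = -7.365°; ω_rod = −rω cosθ/√(L²−r²sin²θ) = +70.281 rad/s.
V_P = V_A + ω_rod × AP, with AP = 0.0705 m along the rod.
Components: V_Px = −rω sinθ − a·ω_rod·sinφ = -7.2773 m/s;  V_Py = rω cosθ + a·ω_rod·cosφ = -5.5482 m/s.
|V_P| = √(V_Px² + V_Py²) = 9.151 m/s.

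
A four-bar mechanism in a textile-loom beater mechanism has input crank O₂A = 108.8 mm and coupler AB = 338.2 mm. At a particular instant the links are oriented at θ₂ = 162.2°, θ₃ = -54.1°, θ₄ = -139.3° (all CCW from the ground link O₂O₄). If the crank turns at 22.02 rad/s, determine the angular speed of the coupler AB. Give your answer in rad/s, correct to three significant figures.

6.06

ω₂ = 22.02 rad/s
Differentiating the loop-closure r₂e^{iθ₂}+r₃e^{iθ₃}=r₁+r₄e^{iθ₄} gives r₂ω₂e^{iθ₂}+r₃ω₃e^{iθ₃}=r₄ω₄e^{iθ₄}.
Eliminating the other unknown: ω₃ = r₂ω₂ sin(θ₄−θ₂) / [r₃ sin(θ₃−θ₄)].
Numerator sine = +0.85264; denominator sine = +0.99649.
Result = 0.1088·22.02·(+0.85264) / (0.3382·(+0.99649)) = +6.0613 rad/s; magnitude 6.0613 rad/s.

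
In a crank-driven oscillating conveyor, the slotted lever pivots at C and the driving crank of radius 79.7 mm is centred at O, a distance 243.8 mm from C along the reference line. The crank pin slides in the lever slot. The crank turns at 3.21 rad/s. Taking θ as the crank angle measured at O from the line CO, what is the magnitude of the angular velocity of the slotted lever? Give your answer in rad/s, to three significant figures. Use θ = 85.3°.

ω = 3.21 rad/s
Crank pin A relative to C: A = (d + r cosθ, r sinθ); lever angle φ = atan2(r sinθ, d + r cosθ).
Differentiating tanφ: φ̇ = rω(d cosθ + r)/(d² + r² + 2dr cosθ).
d² + r² + 2dr cosθ = |CA|² = 0.0689748 m²;  d cosθ + r = +0.099677 m.
|ω_lever| = |0.0797·3.21·+0.099677| / 0.0689748 = 0.36971 rad/s.

0.370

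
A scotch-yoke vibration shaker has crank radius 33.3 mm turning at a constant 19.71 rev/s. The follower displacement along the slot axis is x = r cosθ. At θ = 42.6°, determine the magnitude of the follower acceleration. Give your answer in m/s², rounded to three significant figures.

376

ω = 123.8 rad/s (from 19.71 rev/s).
x = r cosθ ⇒ ẍ = −rω² cosθ (ω constant).
|a| = rω²|cosθ| = 0.0333·(123.8)²·|cos 42.6°| = 375.93 m/s².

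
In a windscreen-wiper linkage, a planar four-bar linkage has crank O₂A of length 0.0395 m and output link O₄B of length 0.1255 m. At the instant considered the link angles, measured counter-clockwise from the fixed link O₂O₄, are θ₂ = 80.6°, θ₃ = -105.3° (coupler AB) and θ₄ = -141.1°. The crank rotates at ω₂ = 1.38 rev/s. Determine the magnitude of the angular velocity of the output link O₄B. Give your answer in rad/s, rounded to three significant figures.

ω₂ = 8.671 rad/s (from 1.38 rev/s).
Differentiating the loop-closure r₂e^{iθ₂}+r₃e^{iθ₃}=r₁+r₄e^{iθ₄} gives r₂ω₂e^{iθ₂}+r₃ω₃e^{iθ₃}=r₄ω₄e^{iθ₄}.
Eliminating the other unknown: ω₄ = r₂ω₂ sin(θ₂−θ₃) / [r₄ sin(θ₄−θ₃)].
Numerator sine = -0.10279; denominator sine = -0.58496.
Result = 0.0395·8.671·(-0.10279) / (0.1255·(-0.58496)) = +0.47957 rad/s; magnitude 0.47957 rad/s.

0.480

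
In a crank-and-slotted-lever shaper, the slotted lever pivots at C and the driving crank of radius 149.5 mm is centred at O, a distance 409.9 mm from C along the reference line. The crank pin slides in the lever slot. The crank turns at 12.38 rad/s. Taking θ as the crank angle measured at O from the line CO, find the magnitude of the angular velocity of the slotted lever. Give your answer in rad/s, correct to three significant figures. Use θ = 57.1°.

2.68

ω = 12.38 rad/s
Crank pin A relative to C: A = (d + r cosθ, r sinθ); lever angle φ = atan2(r sinθ, d + r cosθ).
Differentiating tanφ: φ̇ = rω(d cosθ + r)/(d² + r² + 2dr cosθ).
d² + r² + 2dr cosθ = |CA|² = 0.25694 m²;  d cosθ + r = +0.37215 m.
|ω_lever| = |0.1495·12.38·+0.37215| / 0.25694 = 2.6807 rad/s.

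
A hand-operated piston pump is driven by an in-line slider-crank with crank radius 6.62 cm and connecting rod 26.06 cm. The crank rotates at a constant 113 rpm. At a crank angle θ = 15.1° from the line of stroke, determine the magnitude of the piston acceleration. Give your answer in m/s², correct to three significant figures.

11.0

ω = 2π·113/60 = 11.83 rad/s
x(θ) = r cosθ + √(L² − r² sin²θ); with ω constant, a = ω²·d²x/dθ².
d²x/dθ² = −r cosθ − r²(cos2θ)/√u − r⁴ sin²2θ/(4u^{3/2}),  u = L² − r² sin²θ = 0.067615 m².
Substituting r = 0.0662 m, L = 0.2606 m, θ = 15.1°: d²x/dθ² = -0.07855 m.
a = ω²·d²x/dθ² = (11.83)²·(-0.07855) = -10.999 m/s²;  |a| = 10.999 m/s².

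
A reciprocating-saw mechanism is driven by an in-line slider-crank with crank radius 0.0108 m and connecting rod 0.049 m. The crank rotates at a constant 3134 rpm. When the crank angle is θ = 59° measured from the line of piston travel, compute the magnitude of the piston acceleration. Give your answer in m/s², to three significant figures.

479

ω = 2π·3134/60 = 328.2 rad/s
x(θ) = r cosθ + √(L² − r² sin²θ); with ω constant, a = ω²·d²x/dθ².
d²x/dθ² = −r cosθ − r²(cos2θ)/√u − r⁴ sin²2θ/(4u^{3/2}),  u = L² − r² sin²θ = 0.0023153 m².
Substituting r = 0.0108 m, L = 0.049 m, θ = 59°: d²x/dθ² = -0.0044482 m.
a = ω²·d²x/dθ² = (328.2)²·(-0.0044482) = -479.11 m/s²;  |a| = 479.11 m/s².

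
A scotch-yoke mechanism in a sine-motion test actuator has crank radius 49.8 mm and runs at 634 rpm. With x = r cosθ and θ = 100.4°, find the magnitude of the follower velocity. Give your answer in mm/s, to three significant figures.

3250

ω = 66.39 rad/s (from 634 rpm).
x = r cosθ ⇒ ẋ = −rω sinθ.
|v| = rω|sinθ| = 0.0498·66.39·|sin 100.4°| = 3.252 m/s = 3252 mm/s.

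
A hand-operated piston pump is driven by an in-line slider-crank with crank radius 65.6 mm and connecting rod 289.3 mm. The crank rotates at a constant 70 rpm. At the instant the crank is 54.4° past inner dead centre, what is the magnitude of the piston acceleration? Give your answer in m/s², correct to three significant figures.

1.80

ω = 2π·70/60 = 7.33 rad/s
x(θ) = r cosθ + √(L² − r² sin²θ); with ω constant, a = ω²·d²x/dθ².
d²x/dθ² = −r cosθ − r²(cos2θ)/√u − r⁴ sin²2θ/(4u^{3/2}),  u = L² − r² sin²θ = 0.0808494 m².
Substituting r = 0.0656 m, L = 0.2893 m, θ = 54.4°: d²x/dθ² = -0.03349 m.
a = ω²·d²x/dθ² = (7.33)²·(-0.03349) = -1.7996 m/s²;  |a| = 1.7996 m/s².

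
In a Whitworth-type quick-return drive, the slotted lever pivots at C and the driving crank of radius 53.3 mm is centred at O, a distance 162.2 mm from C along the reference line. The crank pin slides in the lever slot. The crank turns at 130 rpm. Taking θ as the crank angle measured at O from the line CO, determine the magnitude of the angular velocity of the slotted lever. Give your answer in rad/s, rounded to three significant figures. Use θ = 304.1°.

2.69

ω = 13.61 rad/s (from 130 rpm).
Crank pin A relative to C: A = (d + r cosθ, r sinθ); lever angle φ = atan2(r sinθ, d + r cosθ).
Differentiating tanφ: φ̇ = rω(d cosθ + r)/(d² + r² + 2dr cosθ).
d² + r² + 2dr cosθ = |CA|² = 0.0388435 m²;  d cosθ + r = +0.14424 m.
|ω_lever| = |0.0533·13.61·+0.14424| / 0.0388435 = 2.6943 rad/s.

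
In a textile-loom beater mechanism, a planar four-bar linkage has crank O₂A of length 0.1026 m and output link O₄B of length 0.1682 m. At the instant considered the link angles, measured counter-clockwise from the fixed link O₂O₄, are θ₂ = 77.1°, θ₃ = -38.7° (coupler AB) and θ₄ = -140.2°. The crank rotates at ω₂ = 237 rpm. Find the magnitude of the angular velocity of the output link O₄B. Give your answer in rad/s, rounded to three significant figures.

13.9

ω₂ = 24.82 rad/s (from 237 rpm).
Differentiating the loop-closure r₂e^{iθ₂}+r₃e^{iθ₃}=r₁+r₄e^{iθ₄} gives r₂ω₂e^{iθ₂}+r₃ω₃e^{iθ₃}=r₄ω₄e^{iθ₄}.
Eliminating the other unknown: ω₄ = r₂ω₂ sin(θ₂−θ₃) / [r₄ sin(θ₄−θ₃)].
Numerator sine = +0.90032; denominator sine = -0.97992.
Result = 0.1026·24.82·(+0.90032) / (0.1682·(-0.97992)) = -13.909 rad/s; magnitude 13.909 rad/s.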